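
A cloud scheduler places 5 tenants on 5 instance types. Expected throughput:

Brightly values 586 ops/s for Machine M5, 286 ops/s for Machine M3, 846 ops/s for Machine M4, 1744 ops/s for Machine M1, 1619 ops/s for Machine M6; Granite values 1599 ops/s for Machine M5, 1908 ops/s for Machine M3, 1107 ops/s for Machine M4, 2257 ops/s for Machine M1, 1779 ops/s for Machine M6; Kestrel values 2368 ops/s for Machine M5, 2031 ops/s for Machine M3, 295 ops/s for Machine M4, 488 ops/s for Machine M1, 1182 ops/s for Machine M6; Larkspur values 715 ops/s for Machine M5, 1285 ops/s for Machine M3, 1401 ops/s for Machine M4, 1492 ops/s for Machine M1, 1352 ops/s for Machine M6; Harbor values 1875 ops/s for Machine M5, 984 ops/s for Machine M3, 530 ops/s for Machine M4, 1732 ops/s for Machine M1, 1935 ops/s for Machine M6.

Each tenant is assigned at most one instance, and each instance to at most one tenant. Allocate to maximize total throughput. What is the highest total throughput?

Optimal: Brightly→Machine M1 (1744 ops/s), Granite→Machine M3 (1908 ops/s), Kestrel→Machine M5 (2368 ops/s), Larkspur→Machine M4 (1401 ops/s), Harbor→Machine M6 (1935 ops/s) — total 1744+1908+2368+1401+1935 = 9356 ops/s.
Max-entry greedy (repeatedly take the single best remaining cell) gives 8247 ops/s, worse by 1109.
Swapping Harbor↔Granite (Harbor→Machine M3 984 ops/s, Granite→Machine M6 1779 ops/s) loses 1080.

Maximum total: 9356 ops/s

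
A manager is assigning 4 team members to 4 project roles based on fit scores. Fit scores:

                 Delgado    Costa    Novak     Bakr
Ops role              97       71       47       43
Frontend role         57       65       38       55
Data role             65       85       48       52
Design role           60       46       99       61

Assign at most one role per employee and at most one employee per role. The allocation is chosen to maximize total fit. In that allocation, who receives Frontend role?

Optimal: Delgado→Ops role (97 pts), Costa→Data role (85 pts), Novak→Design role (99 pts), Bakr→Frontend role (55 pts) — total 97+85+99+55 = 336 pts.
Column-greedy (each role in turn goes to its best remaining employee) gives 313 pts, worse by 23.
Swapping Bakr↔Delgado (Bakr→Ops role 43 pts, Delgado→Frontend role 57 pts) loses 52.
Every other assignment is strictly worse.
Bakr's own top role is Design role (61 pts), but forcing Bakr→Design role and reassigning the rest optimally gives only 281 pts — worse by 55.

Bakr receives Frontend role.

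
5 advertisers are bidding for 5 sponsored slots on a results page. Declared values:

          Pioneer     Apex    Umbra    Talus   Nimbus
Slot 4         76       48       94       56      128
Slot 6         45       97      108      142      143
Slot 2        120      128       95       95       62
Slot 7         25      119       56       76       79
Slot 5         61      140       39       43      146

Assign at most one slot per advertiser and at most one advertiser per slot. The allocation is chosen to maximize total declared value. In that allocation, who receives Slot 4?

Umbra receives Slot 4.

Treat this as an assignment problem: match each advertiser to one slot.
Optimal: Pioneer→Slot 2 ($120), Apex→Slot 7 ($119), Umbra→Slot 4 ($94), Talus→Slot 6 ($142), Nimbus→Slot 5 ($146) — total 120+119+94+142+146 = $621.
Swapping Talus↔Pioneer (Talus→Slot 2 $95, Pioneer→Slot 6 $45) loses 122.
No other one-to-one assignment exceeds $621.
Umbra's own top slot is Slot 6 ($108), but forcing Umbra→Slot 6 and reassigning the rest optimally gives only $572 — worse by 49.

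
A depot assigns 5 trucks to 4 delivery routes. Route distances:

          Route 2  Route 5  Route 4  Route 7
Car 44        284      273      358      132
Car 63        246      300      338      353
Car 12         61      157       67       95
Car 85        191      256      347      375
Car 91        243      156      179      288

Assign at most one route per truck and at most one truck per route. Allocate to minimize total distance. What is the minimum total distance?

Minimum total: 546 km

Optimal: Car 85→Route 2 (191 km), Car 91→Route 5 (156 km), Car 12→Route 4 (67 km), Car 44→Route 7 (132 km) — total 191+156+67+132 = 546 km.
Column-greedy (each route in turn goes to its cheapest remaining truck) gives 687 km, worse by 141.
Next-best assignment: Car 63→Route 2, Car 91→Route 5, Car 12→Route 4, Car 44→Route 7 = 601 km.
No other one-to-one assignment undercuts 546 km.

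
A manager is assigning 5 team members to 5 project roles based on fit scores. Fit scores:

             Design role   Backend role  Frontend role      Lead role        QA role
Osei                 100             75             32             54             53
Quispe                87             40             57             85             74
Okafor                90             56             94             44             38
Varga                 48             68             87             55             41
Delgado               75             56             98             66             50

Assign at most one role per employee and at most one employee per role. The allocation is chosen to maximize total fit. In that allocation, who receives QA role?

This is the linear assignment problem.
Optimal: Osei→Design role (100 pts), Quispe→QA role (74 pts), Okafor→Frontend role (94 pts), Varga→Backend role (68 pts), Delgado→Lead role (66 pts) — total 100+74+94+68+66 = 402 pts.
Max-entry greedy (repeatedly take the single best remaining cell) gives 389 pts, worse by 13.
Every other assignment is strictly worse.
Quispe's own top role is Design role (87 pts), but forcing Quispe→Design role and reassigning the rest optimally gives only 368 pts — worse by 34.

Quispe receives QA role.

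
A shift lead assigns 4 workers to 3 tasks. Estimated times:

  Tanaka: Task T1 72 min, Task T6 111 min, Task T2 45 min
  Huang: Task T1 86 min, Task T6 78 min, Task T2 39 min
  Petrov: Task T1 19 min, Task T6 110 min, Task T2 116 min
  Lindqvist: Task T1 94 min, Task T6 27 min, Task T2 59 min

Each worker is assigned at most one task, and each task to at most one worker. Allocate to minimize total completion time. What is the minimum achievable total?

Minimum total: 85 min

This is the linear assignment problem.
Optimal: Petrov→Task T1 (19 min), Lindqvist→Task T6 (27 min), Huang→Task T2 (39 min) — total 19+27+39 = 85 min.
Swapping Lindqvist↔Petrov (Lindqvist→Task T1 94 min, Petrov→Task T6 110 min) adds 158.
No other one-to-one assignment undercuts 85 min.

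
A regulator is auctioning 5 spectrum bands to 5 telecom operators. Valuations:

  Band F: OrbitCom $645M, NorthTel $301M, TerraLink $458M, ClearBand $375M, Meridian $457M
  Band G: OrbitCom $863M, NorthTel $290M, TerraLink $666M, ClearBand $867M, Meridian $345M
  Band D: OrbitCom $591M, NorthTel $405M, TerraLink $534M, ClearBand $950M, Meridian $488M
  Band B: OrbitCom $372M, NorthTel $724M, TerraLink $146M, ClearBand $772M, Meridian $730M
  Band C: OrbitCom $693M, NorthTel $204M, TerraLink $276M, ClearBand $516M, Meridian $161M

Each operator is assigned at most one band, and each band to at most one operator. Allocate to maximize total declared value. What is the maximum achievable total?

Optimal: OrbitCom→Band C ($693M), NorthTel→Band B ($724M), TerraLink→Band G ($666M), ClearBand→Band D ($950M), Meridian→Band F ($457M) — total 693+724+666+950+457 = $3490M.
Max-entry greedy (repeatedly take the single best remaining cell) gives $3205M, worse by 285.

Maximum total: $3490M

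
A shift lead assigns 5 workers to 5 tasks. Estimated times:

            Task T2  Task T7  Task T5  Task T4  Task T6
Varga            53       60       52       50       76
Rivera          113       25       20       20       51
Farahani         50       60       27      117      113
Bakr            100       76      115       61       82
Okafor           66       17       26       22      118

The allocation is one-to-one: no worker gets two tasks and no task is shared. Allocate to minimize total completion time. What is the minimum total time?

Minimum total: 199 min

This is a one-to-one assignment (minimum-cost bipartite matching).
Optimal: Varga→Task T2 (53 min), Rivera→Task T4 (20 min), Farahani→Task T5 (27 min), Bakr→Task T6 (82 min), Okafor→Task T7 (17 min) — total 53+20+27+82+17 = 199 min.
Column-greedy (each task in turn goes to its cheapest remaining worker) gives 219 min, worse by 20.
Next-best assignment: Varga→Task T2, Rivera→Task T7, Farahani→Task T5, Bakr→Task T6, Okafor→Task T4 = 209 min.
Swapping Rivera↔Farahani (Rivera→Task T5 20 min, Farahani→Task T4 117 min) adds 90.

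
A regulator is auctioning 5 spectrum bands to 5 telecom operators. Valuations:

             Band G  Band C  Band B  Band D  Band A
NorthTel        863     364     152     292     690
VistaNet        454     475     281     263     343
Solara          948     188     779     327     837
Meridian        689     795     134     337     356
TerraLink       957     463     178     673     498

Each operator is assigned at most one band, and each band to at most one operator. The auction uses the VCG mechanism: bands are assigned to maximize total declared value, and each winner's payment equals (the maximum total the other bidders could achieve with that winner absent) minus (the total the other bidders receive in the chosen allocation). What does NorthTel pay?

NorthTel pays $80M.

Efficient allocation: NorthTel→Band A ($690M), VistaNet→Band D ($263M), Solara→Band B ($779M), Meridian→Band C ($795M), TerraLink→Band G ($957M); total welfare W = $3484M.
NorthTel receives Band A at value $690M, so the others get W − 690 = $2794M.
Without NorthTel: best allocation of the remaining 4 bidders over all 5 bands is VistaNet→Band A ($343M), Solara→Band B ($779M), Meridian→Band C ($795M), TerraLink→Band G ($957M), total $2874M.
VCG payment = (others' best without NorthTel) − (others' welfare with NorthTel) = 2874 − 2794 = $80M.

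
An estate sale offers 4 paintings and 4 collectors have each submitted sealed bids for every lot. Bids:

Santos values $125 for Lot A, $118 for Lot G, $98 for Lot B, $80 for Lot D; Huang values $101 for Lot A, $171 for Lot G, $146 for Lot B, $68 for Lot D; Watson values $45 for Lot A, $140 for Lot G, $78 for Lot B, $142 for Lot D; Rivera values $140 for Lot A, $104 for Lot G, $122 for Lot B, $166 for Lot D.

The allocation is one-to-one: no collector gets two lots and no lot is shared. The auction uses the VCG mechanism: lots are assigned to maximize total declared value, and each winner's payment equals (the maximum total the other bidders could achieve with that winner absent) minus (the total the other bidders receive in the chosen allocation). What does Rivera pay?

Efficient allocation: Santos→Lot A ($125), Huang→Lot B ($146), Watson→Lot G ($140), Rivera→Lot D ($166); total welfare W = $577.
Rivera receives Lot D at value $166, so the others get W − 166 = $411.
Without Rivera: best allocation of the remaining 3 bidders over all 4 lots is Santos→Lot A ($125), Huang→Lot G ($171), Watson→Lot D ($142), total $438.
VCG payment = (others' best without Rivera) − (others' welfare with Rivera) = 438 − 411 = $27.

Rivera pays $27.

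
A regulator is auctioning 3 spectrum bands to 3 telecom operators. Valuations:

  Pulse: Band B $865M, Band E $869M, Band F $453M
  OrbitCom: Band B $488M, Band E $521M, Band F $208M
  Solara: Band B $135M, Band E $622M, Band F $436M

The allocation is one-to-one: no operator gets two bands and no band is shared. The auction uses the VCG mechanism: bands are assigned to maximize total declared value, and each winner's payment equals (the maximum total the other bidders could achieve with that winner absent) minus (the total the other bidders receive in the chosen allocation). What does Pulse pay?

Pulse pays $153M.

Efficient allocation: Pulse→Band B ($865M), OrbitCom→Band E ($521M), Solara→Band F ($436M); total welfare W = $1822M.
Pulse receives Band B at value $865M, so the others get W − 865 = $957M.
Without Pulse: best allocation of the remaining 2 bidders over all 3 bands is OrbitCom→Band B ($488M), Solara→Band E ($622M), total $1110M.
VCG payment = (others' best without Pulse) − (others' welfare with Pulse) = 1110 − 957 = $153M.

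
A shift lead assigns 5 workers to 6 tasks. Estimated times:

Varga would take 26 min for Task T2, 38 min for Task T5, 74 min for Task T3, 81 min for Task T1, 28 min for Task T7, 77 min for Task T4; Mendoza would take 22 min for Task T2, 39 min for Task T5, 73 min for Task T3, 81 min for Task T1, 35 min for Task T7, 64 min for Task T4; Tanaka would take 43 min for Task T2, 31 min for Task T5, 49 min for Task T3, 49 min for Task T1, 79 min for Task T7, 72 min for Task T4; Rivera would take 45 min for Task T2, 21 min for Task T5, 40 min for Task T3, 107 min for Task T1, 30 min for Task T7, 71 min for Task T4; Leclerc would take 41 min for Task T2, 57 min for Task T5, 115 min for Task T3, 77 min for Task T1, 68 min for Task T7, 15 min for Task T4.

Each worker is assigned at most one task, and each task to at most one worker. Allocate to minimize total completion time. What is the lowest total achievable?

Minimum total: 135 min

Optimal: Varga→Task T7 (28 min), Mendoza→Task T2 (22 min), Tanaka→Task T3 (49 min), Rivera→Task T5 (21 min), Leclerc→Task T4 (15 min) — total 28+22+49+21+15 = 135 min.
Column-greedy (each task in turn goes to its cheapest remaining worker) gives 197 min, worse by 62.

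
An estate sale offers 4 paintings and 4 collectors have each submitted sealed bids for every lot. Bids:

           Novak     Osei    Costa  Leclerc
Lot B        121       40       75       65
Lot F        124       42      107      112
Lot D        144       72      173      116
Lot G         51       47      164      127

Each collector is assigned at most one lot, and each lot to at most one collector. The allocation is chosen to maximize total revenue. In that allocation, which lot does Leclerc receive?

Optimal: Novak→Lot B ($121), Osei→Lot D ($72), Costa→Lot G ($164), Leclerc→Lot F ($112) — total 121+72+164+112 = $469.
Column-greedy (each lot in turn goes to its best remaining collector) gives $453, worse by 16.
Swapping Novak↔Osei (Novak→Lot D $144, Osei→Lot B $40) loses 9.
Leclerc's own top lot is Lot G ($127), but forcing Leclerc→Lot G and reassigning the rest optimally gives only $464 — worse by 5.

Leclerc receives Lot F.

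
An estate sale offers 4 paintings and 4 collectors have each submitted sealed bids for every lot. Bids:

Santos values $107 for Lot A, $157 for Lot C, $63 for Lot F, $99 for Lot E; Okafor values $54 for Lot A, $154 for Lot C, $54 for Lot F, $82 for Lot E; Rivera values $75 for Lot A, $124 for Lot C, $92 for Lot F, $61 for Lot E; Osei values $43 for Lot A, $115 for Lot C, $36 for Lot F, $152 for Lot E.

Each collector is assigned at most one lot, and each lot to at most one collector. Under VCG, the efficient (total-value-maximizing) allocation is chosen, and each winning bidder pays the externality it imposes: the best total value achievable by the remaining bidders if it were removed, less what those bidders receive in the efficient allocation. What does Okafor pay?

Efficient allocation: Santos→Lot A ($107), Okafor→Lot C ($154), Rivera→Lot F ($92), Osei→Lot E ($152); total welfare W = $505.
Okafor receives Lot C at value $154, so the others get W − 154 = $351.
Without Okafor: best allocation of the remaining 3 bidders over all 4 lots is Santos→Lot C ($157), Rivera→Lot F ($92), Osei→Lot E ($152), total $401.
VCG payment = (others' best without Okafor) − (others' welfare with Okafor) = 401 − 351 = $50.

Okafor pays $50.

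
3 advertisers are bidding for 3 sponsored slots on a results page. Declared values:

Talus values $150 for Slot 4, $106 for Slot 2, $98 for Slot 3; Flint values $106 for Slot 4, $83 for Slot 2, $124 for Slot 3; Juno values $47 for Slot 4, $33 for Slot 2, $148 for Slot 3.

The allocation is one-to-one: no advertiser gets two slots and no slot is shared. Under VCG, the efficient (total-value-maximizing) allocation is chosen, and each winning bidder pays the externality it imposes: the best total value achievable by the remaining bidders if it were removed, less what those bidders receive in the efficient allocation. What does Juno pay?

Efficient allocation: Talus→Slot 4 ($150), Flint→Slot 2 ($83), Juno→Slot 3 ($148); total welfare W = $381.
Juno receives Slot 3 at value $148, so the others get W − 148 = $233.
Without Juno: best allocation of the remaining 2 bidders over all 3 slots is Talus→Slot 4 ($150), Flint→Slot 3 ($124), total $274.
VCG payment = (others' best without Juno) − (others' welfare with Juno) = 274 − 233 = $41.

Juno pays $41.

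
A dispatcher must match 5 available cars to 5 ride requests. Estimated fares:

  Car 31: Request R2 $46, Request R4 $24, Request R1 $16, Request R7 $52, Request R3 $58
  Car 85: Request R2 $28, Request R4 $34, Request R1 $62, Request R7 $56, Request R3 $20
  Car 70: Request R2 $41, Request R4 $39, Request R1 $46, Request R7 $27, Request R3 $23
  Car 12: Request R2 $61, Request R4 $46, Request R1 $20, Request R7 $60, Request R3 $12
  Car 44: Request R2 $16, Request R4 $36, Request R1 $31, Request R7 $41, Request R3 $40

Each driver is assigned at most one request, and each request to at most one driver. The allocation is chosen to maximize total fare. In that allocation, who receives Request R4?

Car 70 receives Request R4.

Treat this as an assignment problem: match each driver to one request.
Optimal: Car 31→Request R3 ($58), Car 85→Request R1 ($62), Car 70→Request R4 ($39), Car 12→Request R2 ($61), Car 44→Request R7 ($41) — total 58+62+39+61+41 = $261.
Column-greedy (each request in turn goes to its best remaining driver) gives $254, worse by 7.
Swapping Car 44↔Car 12 (Car 44→Request R2 $16, Car 12→Request R7 $60) loses 26.
Car 70's own top request is Request R1 ($46), but forcing Car 70→Request R1 and reassigning the rest optimally gives only $257 — worse by 4.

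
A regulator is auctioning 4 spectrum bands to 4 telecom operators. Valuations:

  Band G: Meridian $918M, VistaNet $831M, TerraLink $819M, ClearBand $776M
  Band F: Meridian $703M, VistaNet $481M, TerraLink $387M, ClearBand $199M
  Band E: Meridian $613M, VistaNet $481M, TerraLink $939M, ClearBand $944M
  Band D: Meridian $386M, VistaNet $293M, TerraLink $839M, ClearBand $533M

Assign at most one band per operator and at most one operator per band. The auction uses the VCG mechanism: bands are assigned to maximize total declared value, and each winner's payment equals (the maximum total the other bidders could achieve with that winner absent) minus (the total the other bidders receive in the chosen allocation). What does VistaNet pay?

VistaNet pays $215M.

Efficient allocation: Meridian→Band F ($703M), VistaNet→Band G ($831M), TerraLink→Band D ($839M), ClearBand→Band E ($944M); total welfare W = $3317M.
VistaNet receives Band G at value $831M, so the others get W − 831 = $2486M.
Without VistaNet: best allocation of the remaining 3 bidders over all 4 bands is Meridian→Band G ($918M), TerraLink→Band D ($839M), ClearBand→Band E ($944M), total $2701M.
VCG payment = (others' best without VistaNet) − (others' welfare with VistaNet) = 2701 − 2486 = $215M.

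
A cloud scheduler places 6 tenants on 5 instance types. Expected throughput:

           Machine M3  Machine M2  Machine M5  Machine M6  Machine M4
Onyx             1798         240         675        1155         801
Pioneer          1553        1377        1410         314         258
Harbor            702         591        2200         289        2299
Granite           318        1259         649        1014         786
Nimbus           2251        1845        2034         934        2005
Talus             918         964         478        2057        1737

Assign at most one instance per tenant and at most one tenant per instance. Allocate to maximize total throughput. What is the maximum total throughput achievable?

Optimal: Onyx→Machine M3 (1798 ops/s), Pioneer→Machine M2 (1377 ops/s), Nimbus→Machine M5 (2034 ops/s), Talus→Machine M6 (2057 ops/s), Harbor→Machine M4 (2299 ops/s) — total 1798+1377+2034+2057+2299 = 9565 ops/s.
Row-greedy (each tenant in turn takes its best remaining instance) gives 7700 ops/s, worse by 1865.
Swapping Onyx↔Pioneer (Onyx→Machine M2 240 ops/s, Pioneer→Machine M3 1553 ops/s) loses 1382.

Max total: 9565 ops/s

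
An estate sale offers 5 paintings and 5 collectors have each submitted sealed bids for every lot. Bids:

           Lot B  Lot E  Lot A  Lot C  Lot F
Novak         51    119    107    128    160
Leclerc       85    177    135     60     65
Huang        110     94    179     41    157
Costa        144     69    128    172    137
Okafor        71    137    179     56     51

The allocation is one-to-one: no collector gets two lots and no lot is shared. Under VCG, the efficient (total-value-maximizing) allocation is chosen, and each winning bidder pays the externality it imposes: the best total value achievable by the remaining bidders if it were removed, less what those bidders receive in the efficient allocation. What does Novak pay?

Efficient allocation: Novak→Lot F ($160), Leclerc→Lot E ($177), Huang→Lot B ($110), Costa→Lot C ($172), Okafor→Lot A ($179); total welfare W = $798.
Novak receives Lot F at value $160, so the others get W − 160 = $638.
Without Novak: best allocation of the remaining 4 bidders over all 5 lots is Leclerc→Lot E ($177), Huang→Lot F ($157), Costa→Lot C ($172), Okafor→Lot A ($179), total $685.
VCG payment = (others' best without Novak) − (others' welfare with Novak) = 685 − 638 = $47.

Novak pays $47.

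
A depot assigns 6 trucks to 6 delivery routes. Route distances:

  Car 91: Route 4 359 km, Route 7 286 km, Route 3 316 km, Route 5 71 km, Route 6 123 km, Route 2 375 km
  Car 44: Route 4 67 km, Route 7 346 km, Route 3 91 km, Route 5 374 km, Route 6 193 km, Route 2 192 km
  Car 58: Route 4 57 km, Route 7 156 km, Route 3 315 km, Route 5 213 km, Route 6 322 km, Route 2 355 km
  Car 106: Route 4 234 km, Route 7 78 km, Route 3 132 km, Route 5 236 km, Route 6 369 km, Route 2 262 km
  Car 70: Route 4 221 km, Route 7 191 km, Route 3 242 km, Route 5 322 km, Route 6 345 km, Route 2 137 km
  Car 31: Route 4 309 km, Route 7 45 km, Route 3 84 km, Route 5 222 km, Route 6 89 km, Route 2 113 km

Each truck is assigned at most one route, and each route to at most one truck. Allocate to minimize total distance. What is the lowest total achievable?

Minimum total: 523 km

Optimal: Car 91→Route 5 (71 km), Car 44→Route 3 (91 km), Car 58→Route 4 (57 km), Car 106→Route 7 (78 km), Car 70→Route 2 (137 km), Car 31→Route 6 (89 km) — total 71+91+57+78+137+89 = 523 km.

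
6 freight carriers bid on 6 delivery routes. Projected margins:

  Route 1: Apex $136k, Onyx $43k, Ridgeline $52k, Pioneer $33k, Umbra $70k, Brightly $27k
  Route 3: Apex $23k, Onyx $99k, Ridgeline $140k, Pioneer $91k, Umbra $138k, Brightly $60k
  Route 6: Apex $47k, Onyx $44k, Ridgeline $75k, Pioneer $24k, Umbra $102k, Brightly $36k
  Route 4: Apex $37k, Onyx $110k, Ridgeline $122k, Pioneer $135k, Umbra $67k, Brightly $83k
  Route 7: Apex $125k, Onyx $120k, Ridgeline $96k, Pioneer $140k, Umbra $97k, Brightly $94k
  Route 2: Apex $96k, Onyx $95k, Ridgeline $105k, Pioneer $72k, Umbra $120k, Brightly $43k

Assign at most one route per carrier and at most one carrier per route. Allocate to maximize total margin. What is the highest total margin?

Optimal: Apex→Route 1 ($136k), Onyx→Route 2 ($95k), Ridgeline→Route 3 ($140k), Pioneer→Route 4 ($135k), Umbra→Route 6 ($102k), Brightly→Route 7 ($94k) — total 136+95+140+135+102+94 = $702k.
Max-entry greedy (repeatedly take the single best remaining cell) gives $682k, worse by 20.
No other one-to-one assignment exceeds $702k.

Max total: $702k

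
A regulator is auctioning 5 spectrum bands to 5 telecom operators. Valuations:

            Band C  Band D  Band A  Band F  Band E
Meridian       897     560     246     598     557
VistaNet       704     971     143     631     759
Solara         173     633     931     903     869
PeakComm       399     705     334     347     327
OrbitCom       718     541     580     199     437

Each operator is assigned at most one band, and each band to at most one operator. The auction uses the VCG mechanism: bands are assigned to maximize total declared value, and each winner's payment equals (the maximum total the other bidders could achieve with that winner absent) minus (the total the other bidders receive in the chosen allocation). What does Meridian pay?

Meridian pays $166M.

Efficient allocation: Meridian→Band C ($897M), VistaNet→Band E ($759M), Solara→Band F ($903M), PeakComm→Band D ($705M), OrbitCom→Band A ($580M); total welfare W = $3844M.
Meridian receives Band C at value $897M, so the others get W − 897 = $2947M.
Without Meridian: best allocation of the remaining 4 bidders over all 5 bands is VistaNet→Band E ($759M), Solara→Band A ($931M), PeakComm→Band D ($705M), OrbitCom→Band C ($718M), total $3113M.
VCG payment = (others' best without Meridian) − (others' welfare with Meridian) = 3113 − 2947 = $166M.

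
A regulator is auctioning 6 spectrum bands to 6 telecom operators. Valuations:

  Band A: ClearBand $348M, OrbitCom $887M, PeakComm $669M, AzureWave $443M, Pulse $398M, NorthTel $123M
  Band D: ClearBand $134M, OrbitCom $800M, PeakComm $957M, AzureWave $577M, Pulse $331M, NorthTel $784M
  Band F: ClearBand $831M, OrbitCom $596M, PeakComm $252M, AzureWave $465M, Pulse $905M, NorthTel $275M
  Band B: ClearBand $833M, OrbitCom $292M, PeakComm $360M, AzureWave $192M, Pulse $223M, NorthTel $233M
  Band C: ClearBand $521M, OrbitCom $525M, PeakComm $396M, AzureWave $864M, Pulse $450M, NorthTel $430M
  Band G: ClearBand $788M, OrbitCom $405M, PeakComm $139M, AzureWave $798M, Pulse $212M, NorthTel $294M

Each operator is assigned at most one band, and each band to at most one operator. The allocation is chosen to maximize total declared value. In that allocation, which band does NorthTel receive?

NorthTel receives Band C.

Optimal: ClearBand→Band B ($833M), OrbitCom→Band A ($887M), PeakComm→Band D ($957M), AzureWave→Band G ($798M), Pulse→Band F ($905M), NorthTel→Band C ($430M) — total 833+887+957+798+905+430 = $4810M.
Next-best assignment: ClearBand→Band B, OrbitCom→Band A, PeakComm→Band D, AzureWave→Band C, Pulse→Band F, NorthTel→Band G = $4740M.
NorthTel's own top band is Band D ($784M), but forcing NorthTel→Band D and reassigning the rest optimally gives only $4603M — worse by 207.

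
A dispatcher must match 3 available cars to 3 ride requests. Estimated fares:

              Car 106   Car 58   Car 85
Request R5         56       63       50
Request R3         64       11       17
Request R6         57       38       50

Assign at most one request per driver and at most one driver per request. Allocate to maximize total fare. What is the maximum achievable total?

Optimal: Car 106→Request R3 ($64), Car 58→Request R5 ($63), Car 85→Request R6 ($50) — total 64+63+50 = $177.
Next-best assignment: Car 106→Request R3, Car 58→Request R6, Car 85→Request R5 = $152.

Max total: $177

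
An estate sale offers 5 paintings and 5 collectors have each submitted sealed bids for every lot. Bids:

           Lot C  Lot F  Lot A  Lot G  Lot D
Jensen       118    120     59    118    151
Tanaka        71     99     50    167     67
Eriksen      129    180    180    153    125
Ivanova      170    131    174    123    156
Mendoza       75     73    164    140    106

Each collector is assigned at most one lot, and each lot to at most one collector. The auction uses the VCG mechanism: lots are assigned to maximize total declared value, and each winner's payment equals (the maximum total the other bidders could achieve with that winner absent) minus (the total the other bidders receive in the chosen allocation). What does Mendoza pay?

Efficient allocation: Jensen→Lot D ($151), Tanaka→Lot G ($167), Eriksen→Lot F ($180), Ivanova→Lot C ($170), Mendoza→Lot A ($164); total welfare W = $832.
Mendoza receives Lot A at value $164, so the others get W − 164 = $668.
Without Mendoza: best allocation of the remaining 4 bidders over all 5 lots is Jensen→Lot D ($151), Tanaka→Lot G ($167), Eriksen→Lot F ($180), Ivanova→Lot A ($174), total $672.
VCG payment = (others' best without Mendoza) − (others' welfare with Mendoza) = 672 − 668 = $4.

Mendoza pays $4.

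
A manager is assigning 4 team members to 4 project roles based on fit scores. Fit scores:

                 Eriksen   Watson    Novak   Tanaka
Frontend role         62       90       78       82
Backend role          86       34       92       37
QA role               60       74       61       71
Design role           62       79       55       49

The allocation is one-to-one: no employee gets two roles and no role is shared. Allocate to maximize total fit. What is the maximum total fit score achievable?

Maximum total: 315 pts

Optimal: Eriksen→Design role (62 pts), Watson→Frontend role (90 pts), Novak→Backend role (92 pts), Tanaka→QA role (71 pts) — total 62+90+92+71 = 315 pts.
Row-greedy (each employee in turn takes its best remaining role) gives 286 pts, worse by 29.
Next-best assignment: Eriksen→Backend role, Watson→Design role, Novak→Frontend role, Tanaka→QA role = 314 pts.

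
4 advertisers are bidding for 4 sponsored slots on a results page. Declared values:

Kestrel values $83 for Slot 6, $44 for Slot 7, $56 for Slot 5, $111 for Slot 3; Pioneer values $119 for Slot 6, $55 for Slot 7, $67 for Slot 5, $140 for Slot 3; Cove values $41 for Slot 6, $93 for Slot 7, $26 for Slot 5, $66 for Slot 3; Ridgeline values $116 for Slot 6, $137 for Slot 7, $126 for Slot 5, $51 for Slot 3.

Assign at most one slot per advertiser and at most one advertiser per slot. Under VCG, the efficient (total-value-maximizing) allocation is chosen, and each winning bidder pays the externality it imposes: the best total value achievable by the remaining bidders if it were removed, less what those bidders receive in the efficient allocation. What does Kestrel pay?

Kestrel pays $21.

Efficient allocation: Kestrel→Slot 3 ($111), Pioneer→Slot 6 ($119), Cove→Slot 7 ($93), Ridgeline→Slot 5 ($126); total welfare W = $449.
Kestrel receives Slot 3 at value $111, so the others get W − 111 = $338.
Without Kestrel: best allocation of the remaining 3 bidders over all 4 slots is Pioneer→Slot 3 ($140), Cove→Slot 7 ($93), Ridgeline→Slot 5 ($126), total $359.
VCG payment = (others' best without Kestrel) − (others' welfare with Kestrel) = 359 − 338 = $21.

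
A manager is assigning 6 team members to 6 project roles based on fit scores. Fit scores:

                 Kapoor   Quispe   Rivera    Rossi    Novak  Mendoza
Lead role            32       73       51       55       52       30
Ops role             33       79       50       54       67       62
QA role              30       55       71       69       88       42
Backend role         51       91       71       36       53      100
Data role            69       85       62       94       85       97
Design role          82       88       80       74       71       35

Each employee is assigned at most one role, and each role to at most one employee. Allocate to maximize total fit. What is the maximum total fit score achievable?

Maximum total: 494 pts

This is a one-to-one assignment (maximum-weight bipartite matching).
Optimal: Kapoor→Design role (82 pts), Quispe→Ops role (79 pts), Rivera→Lead role (51 pts), Rossi→Data role (94 pts), Novak→QA role (88 pts), Mendoza→Backend role (100 pts) — total 82+79+51+94+88+100 = 494 pts.
Column-greedy (each role in turn goes to its best remaining employee) gives 487 pts, worse by 7.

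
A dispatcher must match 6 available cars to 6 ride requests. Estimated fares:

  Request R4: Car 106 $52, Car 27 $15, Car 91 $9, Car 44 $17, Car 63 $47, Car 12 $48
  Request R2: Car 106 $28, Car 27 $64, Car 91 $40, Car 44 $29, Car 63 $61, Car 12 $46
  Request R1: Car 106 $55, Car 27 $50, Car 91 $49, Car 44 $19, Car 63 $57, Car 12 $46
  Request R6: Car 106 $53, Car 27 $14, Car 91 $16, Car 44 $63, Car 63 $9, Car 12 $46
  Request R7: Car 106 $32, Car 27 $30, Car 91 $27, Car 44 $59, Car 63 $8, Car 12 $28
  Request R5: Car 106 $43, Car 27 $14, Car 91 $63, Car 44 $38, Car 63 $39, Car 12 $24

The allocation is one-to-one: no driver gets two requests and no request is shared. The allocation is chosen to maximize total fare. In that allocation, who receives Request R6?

This is the linear assignment problem.
Optimal: Car 106→Request R6 ($53), Car 27→Request R2 ($64), Car 91→Request R5 ($63), Car 44→Request R7 ($59), Car 63→Request R1 ($57), Car 12→Request R4 ($48) — total 53+64+63+59+57+48 = $344.
Row-greedy (each driver in turn takes its best remaining request) gives $320, worse by 24.
No other one-to-one assignment exceeds $344.
Car 106's own top request is Request R1 ($55), but forcing Car 106→Request R1 and reassigning the rest optimally gives only $334 — worse by 10.

Car 106 receives Request R6.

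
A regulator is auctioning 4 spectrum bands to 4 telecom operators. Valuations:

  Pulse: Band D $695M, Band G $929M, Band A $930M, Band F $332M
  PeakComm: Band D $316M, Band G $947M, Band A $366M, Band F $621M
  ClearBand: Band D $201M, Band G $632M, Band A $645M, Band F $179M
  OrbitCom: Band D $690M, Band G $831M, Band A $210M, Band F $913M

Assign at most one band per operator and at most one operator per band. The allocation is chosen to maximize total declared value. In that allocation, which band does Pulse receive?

This is a one-to-one assignment (maximum-weight bipartite matching).
Optimal: Pulse→Band D ($695M), PeakComm→Band G ($947M), ClearBand→Band A ($645M), OrbitCom→Band F ($913M) — total 695+947+645+913 = $3200M.
Max-entry greedy (repeatedly take the single best remaining cell) gives $2991M, worse by 209.
Next-best assignment: Pulse→Band A, PeakComm→Band G, ClearBand→Band D, OrbitCom→Band F = $2991M.
Pulse's own top band is Band A ($930M), but forcing Pulse→Band A and reassigning the rest optimally gives only $2991M — worse by 209.

Pulse receives Band D.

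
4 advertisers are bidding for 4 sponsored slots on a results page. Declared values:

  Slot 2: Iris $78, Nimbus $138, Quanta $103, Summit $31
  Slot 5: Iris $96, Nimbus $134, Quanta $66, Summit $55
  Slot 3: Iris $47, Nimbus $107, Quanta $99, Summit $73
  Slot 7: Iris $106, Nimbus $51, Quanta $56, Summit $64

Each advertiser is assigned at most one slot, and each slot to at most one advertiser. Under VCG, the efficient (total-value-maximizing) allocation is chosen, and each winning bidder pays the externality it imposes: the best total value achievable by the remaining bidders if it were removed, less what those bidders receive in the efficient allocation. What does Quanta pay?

Quanta pays $4.

Efficient allocation: Iris→Slot 7 ($106), Nimbus→Slot 5 ($134), Quanta→Slot 2 ($103), Summit→Slot 3 ($73); total welfare W = $416.
Quanta receives Slot 2 at value $103, so the others get W − 103 = $313.
Without Quanta: best allocation of the remaining 3 bidders over all 4 slots is Iris→Slot 7 ($106), Nimbus→Slot 2 ($138), Summit→Slot 3 ($73), total $317.
VCG payment = (others' best without Quanta) − (others' welfare with Quanta) = 317 − 313 = $4.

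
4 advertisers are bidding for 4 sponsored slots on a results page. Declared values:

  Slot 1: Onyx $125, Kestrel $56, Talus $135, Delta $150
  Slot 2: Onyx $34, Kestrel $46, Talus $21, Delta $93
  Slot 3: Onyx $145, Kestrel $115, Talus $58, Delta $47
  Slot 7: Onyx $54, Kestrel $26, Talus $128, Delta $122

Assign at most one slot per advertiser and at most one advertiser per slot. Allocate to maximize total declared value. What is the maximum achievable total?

Optimal: Onyx→Slot 3 ($145), Kestrel→Slot 2 ($46), Talus→Slot 7 ($128), Delta→Slot 1 ($150) — total 145+46+128+150 = $469.
Row-greedy (each advertiser in turn takes its best remaining slot) gives $422, worse by 47.
Next-best assignment: Onyx→Slot 1, Kestrel→Slot 3, Talus→Slot 7, Delta→Slot 2 = $461.
Swapping Delta↔Talus (Delta→Slot 7 $122, Talus→Slot 1 $135) loses 21.
Checked against all permutations: $469 is optimal.

Max total: $469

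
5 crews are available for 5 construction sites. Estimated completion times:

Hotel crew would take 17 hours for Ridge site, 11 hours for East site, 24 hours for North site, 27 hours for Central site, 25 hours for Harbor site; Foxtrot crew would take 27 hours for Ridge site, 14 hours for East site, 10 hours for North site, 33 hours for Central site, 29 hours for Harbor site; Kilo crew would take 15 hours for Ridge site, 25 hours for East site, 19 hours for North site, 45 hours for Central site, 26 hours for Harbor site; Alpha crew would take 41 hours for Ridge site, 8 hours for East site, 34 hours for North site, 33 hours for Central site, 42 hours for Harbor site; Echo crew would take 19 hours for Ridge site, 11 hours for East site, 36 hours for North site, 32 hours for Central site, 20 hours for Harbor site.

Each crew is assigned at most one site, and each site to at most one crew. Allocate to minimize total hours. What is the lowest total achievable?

Minimum total: 80 hours

Optimal: Hotel crew→Central site (27 hours), Foxtrot crew→North site (10 hours), Kilo crew→Ridge site (15 hours), Alpha crew→East site (8 hours), Echo crew→Harbor site (20 hours) — total 27+10+15+8+20 = 80 hours.
Row-greedy (each crew in turn takes its cheapest remaining site) gives 89 hours, worse by 9.
Next-best assignment: Hotel crew→East site, Foxtrot crew→North site, Kilo crew→Ridge site, Alpha crew→Central site, Echo crew→Harbor site = 89 hours.
Swapping Echo crew↔Hotel crew (Echo crew→Central site 32 hours, Hotel crew→Harbor site 25 hours) adds 10.
No other one-to-one assignment undercuts 80 hours.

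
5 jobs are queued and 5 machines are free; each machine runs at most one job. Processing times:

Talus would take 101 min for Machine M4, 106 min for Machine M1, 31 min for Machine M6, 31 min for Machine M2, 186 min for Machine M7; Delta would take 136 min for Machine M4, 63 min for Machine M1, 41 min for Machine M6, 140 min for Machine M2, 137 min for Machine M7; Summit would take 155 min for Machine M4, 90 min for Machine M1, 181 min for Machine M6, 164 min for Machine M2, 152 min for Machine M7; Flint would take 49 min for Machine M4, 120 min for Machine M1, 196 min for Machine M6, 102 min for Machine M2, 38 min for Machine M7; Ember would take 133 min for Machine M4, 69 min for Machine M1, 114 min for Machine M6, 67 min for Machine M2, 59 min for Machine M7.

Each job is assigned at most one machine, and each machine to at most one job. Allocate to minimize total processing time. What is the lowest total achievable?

Treat this as an assignment problem: match each job to one machine.
Optimal: Talus→Machine M2 (31 min), Delta→Machine M6 (41 min), Summit→Machine M1 (90 min), Flint→Machine M4 (49 min), Ember→Machine M7 (59 min) — total 31+41+90+49+59 = 270 min.
Column-greedy (each machine in turn goes to its cheapest remaining job) gives 362 min, worse by 92.
Swapping Flint↔Summit (Flint→Machine M1 120 min, Summit→Machine M4 155 min) adds 136.

Min total: 270 min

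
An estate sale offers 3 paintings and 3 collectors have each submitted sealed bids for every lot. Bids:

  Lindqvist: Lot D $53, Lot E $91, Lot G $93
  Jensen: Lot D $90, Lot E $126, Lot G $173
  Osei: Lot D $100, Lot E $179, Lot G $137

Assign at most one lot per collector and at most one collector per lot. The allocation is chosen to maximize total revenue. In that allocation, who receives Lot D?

This is a one-to-one assignment (maximum-weight bipartite matching).
Optimal: Lindqvist→Lot D ($53), Jensen→Lot G ($173), Osei→Lot E ($179) — total 53+173+179 = $405.
Row-greedy (each collector in turn takes its best remaining lot) gives $319, worse by 86.
Next-best assignment: Lindqvist→Lot E, Jensen→Lot G, Osei→Lot D = $364.
Swapping Jensen↔Lindqvist (Jensen→Lot D $90, Lindqvist→Lot G $93) loses 43.
Every other assignment is strictly worse.
Lindqvist's own top lot is Lot G ($93), but forcing Lindqvist→Lot G and reassigning the rest optimally gives only $362 — worse by 43.

Lindqvist receives Lot D.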